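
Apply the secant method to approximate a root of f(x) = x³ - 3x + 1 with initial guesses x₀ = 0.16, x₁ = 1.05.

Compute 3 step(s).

f(x) = x³ - 3x + 1
x₀ = 0.16, x₁ = 1.05

Secant formula: x_{n+1} = x_n - f(x_n)(x_n - x_{n-1})/(f(x_n) - f(x_{n-1}))

Iteration 1:
  f(0.160000) = 0.524096
  f(1.050000) = -0.992375
  x_2 = 1.050000 - (-0.992375)×(1.050000 - 0.160000)/(-0.992375 - 0.524096)
       = 0.467586
Iteration 2:
  f(1.050000) = -0.992375
  f(0.467586) = -0.300527
  x_3 = 0.467586 - (-0.300527)×(0.467586 - 1.050000)/(-0.300527 - (-0.992375))
       = 0.214596
Iteration 3:
  f(0.467586) = -0.300527
  f(0.214596) = 0.366096
  x_4 = 0.214596 - 0.366096×(0.214596 - 0.467586)/(0.366096 - (-0.300527))
       = 0.353533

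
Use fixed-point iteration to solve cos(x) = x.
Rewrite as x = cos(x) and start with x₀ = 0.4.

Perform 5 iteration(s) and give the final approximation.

Equation: cos(x) = x
Fixed-point form: x = cos(x)
x₀ = 0.4

x_1 = g(0.400000) = 0.921061
x_2 = g(0.921061) = 0.604976
x_3 = g(0.604976) = 0.822516
x_4 = g(0.822516) = 0.680380
x_5 = g(0.680380) = 0.777334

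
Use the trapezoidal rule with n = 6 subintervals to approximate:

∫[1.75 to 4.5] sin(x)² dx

f(x) = sin(x)²
a = 1.75, b = 4.5, n = 6
h = (b - a)/n = 0.458333

Trapezoidal rule: (h/2)[f(x₀) + 2f(x₁) + 2f(x₂) + ... + f(xₙ)]

x_0 = 1.7500, f(x_0) = 0.968228, coefficient = 1
x_1 = 2.2083, f(x_1) = 0.645715, coefficient = 2
x_2 = 2.6667, f(x_2) = 0.209098, coefficient = 2
x_3 = 3.1250, f(x_3) = 0.000275, coefficient = 2
x_4 = 3.5833, f(x_4) = 0.182768, coefficient = 2
x_5 = 4.0417, f(x_5) = 0.613673, coefficient = 2
x_6 = 4.5000, f(x_6) = 0.955565, coefficient = 1

I ≈ (0.458333/2) × 5.226854 = 1.197821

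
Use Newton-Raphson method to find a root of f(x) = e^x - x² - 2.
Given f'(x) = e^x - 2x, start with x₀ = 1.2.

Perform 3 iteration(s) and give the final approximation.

f(x) = e^x - x² - 2
f'(x) = e^x - 2x
x₀ = 1.2

Newton-Raphson formula: x_{n+1} = x_n - f(x_n)/f'(x_n)

Iteration 1:
  f(1.200000) = -0.119883
  f'(1.200000) = 0.920117
  x_1 = 1.200000 - (-0.119883)/0.920117 = 1.330291
Iteration 2:
  f(1.330291) = 0.012470
  f'(1.330291) = 1.121562
  x_2 = 1.330291 - 0.012470/1.121562 = 1.319173
Iteration 3:
  f(1.319173) = 0.000109
  f'(1.319173) = 1.101981
  x_3 = 1.319173 - 0.000109/1.101981 = 1.319074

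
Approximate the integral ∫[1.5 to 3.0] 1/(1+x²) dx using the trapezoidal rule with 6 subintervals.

f(x) = 1/(1+x²)
a = 1.5, b = 3.0, n = 6
h = (b - a)/n = 0.250000

Trapezoidal rule: (h/2)[f(x₀) + 2f(x₁) + 2f(x₂) + ... + f(xₙ)]

x_0 = 1.5000, f(x_0) = 0.307692, coefficient = 1
x_1 = 1.7500, f(x_1) = 0.246154, coefficient = 2
x_2 = 2.0000, f(x_2) = 0.200000, coefficient = 2
x_3 = 2.2500, f(x_3) = 0.164948, coefficient = 2
x_4 = 2.5000, f(x_4) = 0.137931, coefficient = 2
x_5 = 2.7500, f(x_5) = 0.116788, coefficient = 2
x_6 = 3.0000, f(x_6) = 0.100000, coefficient = 1

I ≈ (0.250000/2) × 2.139336 = 0.267417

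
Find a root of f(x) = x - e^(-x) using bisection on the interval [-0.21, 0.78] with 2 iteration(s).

f(x) = x - e^(-x)
Initial interval: [-0.21, 0.78]

Iteration 1:
  c_1 = (-0.210000 + 0.780000)/2 = 0.285000
  f(c_1) = f(0.285000) = -0.467014
  f(a) × f(c) ≥ 0, new interval: [0.285000, 0.780000]
Iteration 2:
  c_2 = (0.285000 + 0.780000)/2 = 0.532500
  f(c_2) = f(0.532500) = -0.054635
  f(a) × f(c) ≥ 0, new interval: [0.532500, 0.780000]

After 2 iteration(s), the approximation is c_2 = 0.532500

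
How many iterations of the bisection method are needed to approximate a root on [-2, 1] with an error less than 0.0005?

We need (b-a)/2^n ≤ 0.0005
(1 - (-2))/2^n ≤ 0.0005
3/2^n ≤ 0.0005
2^n ≥ 6000
n ≥ log₂(6000) = 12.55
n ≥ 13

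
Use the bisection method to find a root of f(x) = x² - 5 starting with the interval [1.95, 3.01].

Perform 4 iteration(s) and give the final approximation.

f(x) = x² - 5
Initial interval: [1.95, 3.01]

Iteration 1:
  c_1 = (1.950000 + 3.010000)/2 = 2.480000
  f(c_1) = f(2.480000) = 1.150400
  f(a) × f(c) < 0, new interval: [1.950000, 2.480000]
Iteration 2:
  c_2 = (1.950000 + 2.480000)/2 = 2.215000
  f(c_2) = f(2.215000) = -0.093775
  f(a) × f(c) ≥ 0, new interval: [2.215000, 2.480000]
Iteration 3:
  c_3 = (2.215000 + 2.480000)/2 = 2.347500
  f(c_3) = f(2.347500) = 0.510756
  f(a) × f(c) < 0, new interval: [2.215000, 2.347500]
Iteration 4:
  c_4 = (2.215000 + 2.347500)/2 = 2.281250
  f(c_4) = f(2.281250) = 0.204102
  f(a) × f(c) < 0, new interval: [2.215000, 2.281250]

After 4 iteration(s), the approximation is c_4 = 2.281250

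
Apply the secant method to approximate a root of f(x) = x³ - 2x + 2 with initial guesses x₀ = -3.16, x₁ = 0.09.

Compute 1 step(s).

f(x) = x³ - 2x + 2
x₀ = -3.16, x₁ = 0.09

Secant formula: x_{n+1} = x_n - f(x_n)(x_n - x_{n-1})/(f(x_n) - f(x_{n-1}))

Iteration 1:
  f(-3.160000) = -23.234496
  f(0.090000) = 1.820729
  x_2 = 0.090000 - 1.820729×(0.090000 - (-3.160000))/(1.820729 - (-23.234496))
       = -0.146173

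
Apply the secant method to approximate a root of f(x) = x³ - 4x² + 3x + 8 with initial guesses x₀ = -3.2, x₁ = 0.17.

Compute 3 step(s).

f(x) = x³ - 4x² + 3x + 8
x₀ = -3.2, x₁ = 0.17

Secant formula: x_{n+1} = x_n - f(x_n)(x_n - x_{n-1})/(f(x_n) - f(x_{n-1}))

Iteration 1:
  f(-3.200000) = -75.328000
  f(0.170000) = 8.399313
  x_2 = 0.170000 - 8.399313×(0.170000 - (-3.200000))/(8.399313 - (-75.328000))
       = -0.168070
Iteration 2:
  f(0.170000) = 8.399313
  f(-0.168070) = 7.378053
  x_3 = -0.168070 - 7.378053×(-0.168070 - 0.170000)/(7.378053 - 8.399313)
       = -2.610442
Iteration 3:
  f(-0.168070) = 7.378053
  f(-2.610442) = -44.877575
  x_4 = -2.610442 - (-44.877575)×(-2.610442 - (-0.168070))/(-44.877575 - 7.378053)
       = -0.512912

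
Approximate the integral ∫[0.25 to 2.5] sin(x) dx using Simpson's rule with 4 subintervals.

f(x) = sin(x)
a = 0.25, b = 2.5, n = 4
h = (b - a)/n = 0.562500

Simpson's rule: (h/3)[f(x₀) + 4f(x₁) + 2f(x₂) + ... + f(xₙ)]

x_0 = 0.2500, f(x_0) = 0.247404, coefficient = 1
x_1 = 0.8125, f(x_1) = 0.726009, coefficient = 4
x_2 = 1.3750, f(x_2) = 0.980893, coefficient = 2
x_3 = 1.9375, f(x_3) = 0.933514, coefficient = 4
x_4 = 2.5000, f(x_4) = 0.598472, coefficient = 1

I ≈ (0.562500/3) × 9.445754 = 1.771079
Exact value: 1.770056
Error: 0.001023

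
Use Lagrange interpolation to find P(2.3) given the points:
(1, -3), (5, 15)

Lagrange interpolation formula:
P(x) = Σ yᵢ × Lᵢ(x)
where Lᵢ(x) = Π_{j≠i} (x - xⱼ)/(xᵢ - xⱼ)

L_0(2.3) = (2.3 - 5)/(1 - 5) = 0.675000
L_1(2.3) = (2.3 - 1)/(5 - 1) = 0.325000

P(2.3) = (-3)×L_0(2.3) + 15×L_1(2.3)
P(2.3) = 2.850000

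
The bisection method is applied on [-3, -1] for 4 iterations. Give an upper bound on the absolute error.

Bisection error bound: |error| ≤ (b-a)/2^n
|error| ≤ (-1 - (-3))/2^4 = 2/2^4
|error| ≤ 0.1250000000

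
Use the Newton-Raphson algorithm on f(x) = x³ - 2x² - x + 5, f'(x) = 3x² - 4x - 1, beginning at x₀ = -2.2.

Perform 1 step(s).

f(x) = x³ - 2x² - x + 5
f'(x) = 3x² - 4x - 1
x₀ = -2.2

Newton-Raphson formula: x_{n+1} = x_n - f(x_n)/f'(x_n)

Iteration 1:
  f(-2.200000) = -13.128000
  f'(-2.200000) = 22.320000
  x_1 = -2.200000 - (-13.128000)/22.320000 = -1.611828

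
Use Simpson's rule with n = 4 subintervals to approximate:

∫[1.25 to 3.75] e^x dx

f(x) = e^x
a = 1.25, b = 3.75, n = 4
h = (b - a)/n = 0.625000

Simpson's rule: (h/3)[f(x₀) + 4f(x₁) + 2f(x₂) + ... + f(xₙ)]

x_0 = 1.2500, f(x_0) = 3.490343, coefficient = 1
x_1 = 1.8750, f(x_1) = 6.520819, coefficient = 4
x_2 = 2.5000, f(x_2) = 12.182494, coefficient = 2
x_3 = 3.1250, f(x_3) = 22.759895, coefficient = 4
x_4 = 3.7500, f(x_4) = 42.521082, coefficient = 1

I ≈ (0.625000/3) × 187.499270 = 39.062348
Exact value: 39.030739
Error: 0.031609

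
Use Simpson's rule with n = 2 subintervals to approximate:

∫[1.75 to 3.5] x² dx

f(x) = x²
a = 1.75, b = 3.5, n = 2
h = (b - a)/n = 0.875000

Simpson's rule: (h/3)[f(x₀) + 4f(x₁) + 2f(x₂) + ... + f(xₙ)]

x_0 = 1.7500, f(x_0) = 3.062500, coefficient = 1
x_1 = 2.6250, f(x_1) = 6.890625, coefficient = 4
x_2 = 3.5000, f(x_2) = 12.250000, coefficient = 1

I ≈ (0.875000/3) × 42.875000 = 12.505208
Exact value: 12.505208
Error: 0.000000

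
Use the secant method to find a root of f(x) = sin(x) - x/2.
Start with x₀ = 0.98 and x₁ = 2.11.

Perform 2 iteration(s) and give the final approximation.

f(x) = sin(x) - x/2
x₀ = 0.98, x₁ = 2.11

Secant formula: x_{n+1} = x_n - f(x_n)(x_n - x_{n-1})/(f(x_n) - f(x_{n-1}))

Iteration 1:
  f(0.980000) = 0.340497
  f(2.110000) = -0.196882
  x_2 = 2.110000 - (-0.196882)×(2.110000 - 0.980000)/(-0.196882 - 0.340497)
       = 1.695997
Iteration 2:
  f(2.110000) = -0.196882
  f(1.695997) = 0.144174
  x_3 = 1.695997 - 0.144174×(1.695997 - 2.110000)/(0.144174 - (-0.196882))
       = 1.871008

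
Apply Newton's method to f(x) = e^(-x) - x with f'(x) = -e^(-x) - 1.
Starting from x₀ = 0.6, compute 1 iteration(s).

f(x) = e^(-x) - x
f'(x) = -e^(-x) - 1
x₀ = 0.6

Newton-Raphson formula: x_{n+1} = x_n - f(x_n)/f'(x_n)

Iteration 1:
  f(0.600000) = -0.051188
  f'(0.600000) = -1.548812
  x_1 = 0.600000 - (-0.051188)/(-1.548812) = 0.566950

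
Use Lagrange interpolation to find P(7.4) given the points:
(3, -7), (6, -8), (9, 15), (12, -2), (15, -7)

Lagrange interpolation formula:
P(x) = Σ yᵢ × Lᵢ(x)
where Lᵢ(x) = Π_{j≠i} (x - xⱼ)/(xᵢ - xⱼ)

L_0(7.4) = (7.4 - 6)/(3 - 6) × (7.4 - 9)/(3 - 9) × (7.4 - 12)/(3 - 12) × (7.4 - 15)/(3 - 15) = -0.040283
L_1(7.4) = (7.4 - 3)/(6 - 3) × (7.4 - 9)/(6 - 9) × (7.4 - 12)/(6 - 12) × (7.4 - 15)/(6 - 15) = 0.506416
L_2(7.4) = (7.4 - 3)/(9 - 3) × (7.4 - 6)/(9 - 6) × (7.4 - 12)/(9 - 12) × (7.4 - 15)/(9 - 15) = 0.664672
L_3(7.4) = (7.4 - 3)/(12 - 3) × (7.4 - 6)/(12 - 6) × (7.4 - 9)/(12 - 9) × (7.4 - 15)/(12 - 15) = -0.154127
L_4(7.4) = (7.4 - 3)/(15 - 3) × (7.4 - 6)/(15 - 6) × (7.4 - 9)/(15 - 9) × (7.4 - 12)/(15 - 12) = 0.023322

P(7.4) = (-7)×L_0(7.4) + (-8)×L_1(7.4) + 15×L_2(7.4) + (-2)×L_3(7.4) + (-7)×L_4(7.4)
P(7.4) = 6.345725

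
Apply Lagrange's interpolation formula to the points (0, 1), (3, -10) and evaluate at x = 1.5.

Lagrange interpolation formula:
P(x) = Σ yᵢ × Lᵢ(x)
where Lᵢ(x) = Π_{j≠i} (x - xⱼ)/(xᵢ - xⱼ)

L_0(1.5) = (1.5 - 3)/(0 - 3) = 0.500000
L_1(1.5) = (1.5 - 0)/(3 - 0) = 0.500000

P(1.5) = 1×L_0(1.5) + (-10)×L_1(1.5)
P(1.5) = -4.500000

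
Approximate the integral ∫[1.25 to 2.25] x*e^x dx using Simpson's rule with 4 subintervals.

f(x) = x*e^x
a = 1.25, b = 2.25, n = 4
h = (b - a)/n = 0.250000

Simpson's rule: (h/3)[f(x₀) + 4f(x₁) + 2f(x₂) + ... + f(xₙ)]

x_0 = 1.2500, f(x_0) = 4.362929, coefficient = 1
x_1 = 1.5000, f(x_1) = 6.722534, coefficient = 4
x_2 = 1.7500, f(x_2) = 10.070555, coefficient = 2
x_3 = 2.0000, f(x_3) = 14.778112, coefficient = 4
x_4 = 2.2500, f(x_4) = 21.347406, coefficient = 1

I ≈ (0.250000/3) × 131.854027 = 10.987836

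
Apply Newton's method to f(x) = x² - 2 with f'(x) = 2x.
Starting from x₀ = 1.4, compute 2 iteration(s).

f(x) = x² - 2
f'(x) = 2x
x₀ = 1.4

Newton-Raphson formula: x_{n+1} = x_n - f(x_n)/f'(x_n)

Iteration 1:
  f(1.400000) = -0.040000
  f'(1.400000) = 2.800000
  x_1 = 1.400000 - (-0.040000)/2.800000 = 1.414286
Iteration 2:
  f(1.414286) = 0.000204
  f'(1.414286) = 2.828571
  x_2 = 1.414286 - 0.000204/2.828571 = 1.414214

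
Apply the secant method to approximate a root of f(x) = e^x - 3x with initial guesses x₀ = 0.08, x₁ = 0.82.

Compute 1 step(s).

f(x) = e^x - 3x
x₀ = 0.08, x₁ = 0.82

Secant formula: x_{n+1} = x_n - f(x_n)(x_n - x_{n-1})/(f(x_n) - f(x_{n-1}))

Iteration 1:
  f(0.080000) = 0.843287
  f(0.820000) = -0.189500
  x_2 = 0.820000 - (-0.189500)×(0.820000 - 0.080000)/(-0.189500 - 0.843287)
       = 0.684222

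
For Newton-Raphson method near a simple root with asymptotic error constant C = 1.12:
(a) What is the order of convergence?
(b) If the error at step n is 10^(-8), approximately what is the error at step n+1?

(a) Newton-Raphson has quadratic (order 2) convergence near simple roots.
    This means |e_{n+1}| ≈ C|e_n|².

(b) With |e_n| = 10^(-8) and C = 1.12:
    |e_{n+1}| ≈ 1.12 × (10^(-8))² = 1.12 × 10^(-16)

(a) 2 (quadratic); (b) |e_{n+1}| ≈ 1.120e-16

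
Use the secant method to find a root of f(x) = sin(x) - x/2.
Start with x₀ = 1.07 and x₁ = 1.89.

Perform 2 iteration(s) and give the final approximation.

f(x) = sin(x) - x/2
x₀ = 1.07, x₁ = 1.89

Secant formula: x_{n+1} = x_n - f(x_n)(x_n - x_{n-1})/(f(x_n) - f(x_{n-1}))

Iteration 1:
  f(1.070000) = 0.342201
  f(1.890000) = 0.004486
  x_2 = 1.890000 - 0.004486×(1.890000 - 1.070000)/(0.004486 - 0.342201)
       = 1.900891
Iteration 2:
  f(1.890000) = 0.004486
  f(1.900891) = -0.004434
  x_3 = 1.900891 - (-0.004434)×(1.900891 - 1.890000)/(-0.004434 - 0.004486)
       = 1.895477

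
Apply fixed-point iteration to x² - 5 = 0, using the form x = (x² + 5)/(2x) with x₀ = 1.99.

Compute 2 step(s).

Equation: x² - 5 = 0
Fixed-point form: x = (x² + 5)/(2x)
x₀ = 1.99

x_1 = g(1.990000) = 2.251281
x_2 = g(2.251281) = 2.236119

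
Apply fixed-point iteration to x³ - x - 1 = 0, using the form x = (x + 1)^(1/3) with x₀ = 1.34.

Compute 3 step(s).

Equation: x³ - x - 1 = 0
Fixed-point form: x = (x + 1)^(1/3)
x₀ = 1.34

x_1 = g(1.340000) = 1.327614
x_2 = g(1.327614) = 1.325268
x_3 = g(1.325268) = 1.324822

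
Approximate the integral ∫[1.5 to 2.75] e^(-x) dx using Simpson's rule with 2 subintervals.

f(x) = e^(-x)
a = 1.5, b = 2.75, n = 2
h = (b - a)/n = 0.625000

Simpson's rule: (h/3)[f(x₀) + 4f(x₁) + 2f(x₂) + ... + f(xₙ)]

x_0 = 1.5000, f(x_0) = 0.223130, coefficient = 1
x_1 = 2.1250, f(x_1) = 0.119433, coefficient = 4
x_2 = 2.7500, f(x_2) = 0.063928, coefficient = 1

I ≈ (0.625000/3) × 0.764790 = 0.159331
Exact value: 0.159202
Error: 0.000129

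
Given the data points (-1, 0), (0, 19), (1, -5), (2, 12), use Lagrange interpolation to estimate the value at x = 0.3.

Lagrange interpolation formula:
P(x) = Σ yᵢ × Lᵢ(x)
where Lᵢ(x) = Π_{j≠i} (x - xⱼ)/(xᵢ - xⱼ)

L_0(0.3) = (0.3 - 0)/(-1 - 0) × (0.3 - 1)/(-1 - 1) × (0.3 - 2)/(-1 - 2) = -0.059500
L_1(0.3) = (0.3 - (-1))/(0 - (-1)) × (0.3 - 1)/(0 - 1) × (0.3 - 2)/(0 - 2) = 0.773500
L_2(0.3) = (0.3 - (-1))/(1 - (-1)) × (0.3 - 0)/(1 - 0) × (0.3 - 2)/(1 - 2) = 0.331500
L_3(0.3) = (0.3 - (-1))/(2 - (-1)) × (0.3 - 0)/(2 - 0) × (0.3 - 1)/(2 - 1) = -0.045500

P(0.3) = 0×L_0(0.3) + 19×L_1(0.3) + (-5)×L_2(0.3) + 12×L_3(0.3)
P(0.3) = 12.493000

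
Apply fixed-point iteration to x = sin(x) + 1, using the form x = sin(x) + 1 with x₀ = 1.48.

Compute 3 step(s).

Equation: x = sin(x) + 1
Fixed-point form: x = sin(x) + 1
x₀ = 1.48

x_1 = g(1.480000) = 1.995881
x_2 = g(1.995881) = 1.911004
x_3 = g(1.911004) = 1.942685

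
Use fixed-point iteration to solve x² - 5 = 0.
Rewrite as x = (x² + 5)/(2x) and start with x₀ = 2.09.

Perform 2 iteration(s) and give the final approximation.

Equation: x² - 5 = 0
Fixed-point form: x = (x² + 5)/(2x)
x₀ = 2.09

x_1 = g(2.090000) = 2.241172
x_2 = g(2.241172) = 2.236074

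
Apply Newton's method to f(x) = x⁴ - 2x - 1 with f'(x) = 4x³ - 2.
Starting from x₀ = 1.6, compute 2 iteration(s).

f(x) = x⁴ - 2x - 1
f'(x) = 4x³ - 2
x₀ = 1.6

Newton-Raphson formula: x_{n+1} = x_n - f(x_n)/f'(x_n)

Iteration 1:
  f(1.600000) = 2.353600
  f'(1.600000) = 14.384000
  x_1 = 1.600000 - 2.353600/14.384000 = 1.436374
Iteration 2:
  f(1.436374) = 0.383921
  f'(1.436374) = 9.853930
  x_2 = 1.436374 - 0.383921/9.853930 = 1.397413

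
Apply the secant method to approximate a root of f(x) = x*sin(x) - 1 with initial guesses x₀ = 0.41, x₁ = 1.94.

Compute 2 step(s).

f(x) = x*sin(x) - 1
x₀ = 0.41, x₁ = 1.94

Secant formula: x_{n+1} = x_n - f(x_n)(x_n - x_{n-1})/(f(x_n) - f(x_{n-1}))

Iteration 1:
  f(0.410000) = -0.836570
  f(1.940000) = 0.809273
  x_2 = 1.940000 - 0.809273×(1.940000 - 0.410000)/(0.809273 - (-0.836570))
       = 1.187688
Iteration 2:
  f(1.940000) = 0.809273
  f(1.187688) = 0.101589
  x_3 = 1.187688 - 0.101589×(1.187688 - 1.940000)/(0.101589 - 0.809273)
       = 1.079692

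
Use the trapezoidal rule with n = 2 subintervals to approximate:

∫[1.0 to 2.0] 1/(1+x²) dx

f(x) = 1/(1+x²)
a = 1.0, b = 2.0, n = 2
h = (b - a)/n = 0.500000

Trapezoidal rule: (h/2)[f(x₀) + 2f(x₁) + 2f(x₂) + ... + f(xₙ)]

x_0 = 1.0000, f(x_0) = 0.500000, coefficient = 1
x_1 = 1.5000, f(x_1) = 0.307692, coefficient = 2
x_2 = 2.0000, f(x_2) = 0.200000, coefficient = 1

I ≈ (0.500000/2) × 1.315385 = 0.328846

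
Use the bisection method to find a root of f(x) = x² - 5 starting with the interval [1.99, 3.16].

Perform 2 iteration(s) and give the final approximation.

f(x) = x² - 5
Initial interval: [1.99, 3.16]

Iteration 1:
  c_1 = (1.990000 + 3.160000)/2 = 2.575000
  f(c_1) = f(2.575000) = 1.630625
  f(a) × f(c) < 0, new interval: [1.990000, 2.575000]
Iteration 2:
  c_2 = (1.990000 + 2.575000)/2 = 2.282500
  f(c_2) = f(2.282500) = 0.209806
  f(a) × f(c) < 0, new interval: [1.990000, 2.282500]

After 2 iteration(s), the approximation is c_2 = 2.282500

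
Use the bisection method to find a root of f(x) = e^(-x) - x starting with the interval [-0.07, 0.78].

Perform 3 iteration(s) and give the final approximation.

f(x) = e^(-x) - x
Initial interval: [-0.07, 0.78]

Iteration 1:
  c_1 = (-0.070000 + 0.780000)/2 = 0.355000
  f(c_1) = f(0.355000) = 0.346173
  f(a) × f(c) ≥ 0, new interval: [0.355000, 0.780000]
Iteration 2:
  c_2 = (0.355000 + 0.780000)/2 = 0.567500
  f(c_2) = f(0.567500) = -0.000559
  f(a) × f(c) < 0, new interval: [0.355000, 0.567500]
Iteration 3:
  c_3 = (0.355000 + 0.567500)/2 = 0.461250
  f(c_3) = f(0.461250) = 0.169245
  f(a) × f(c) ≥ 0, new interval: [0.461250, 0.567500]

After 3 iteration(s), the approximation is c_3 = 0.461250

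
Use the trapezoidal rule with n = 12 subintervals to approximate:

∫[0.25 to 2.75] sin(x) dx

f(x) = sin(x)
a = 0.25, b = 2.75, n = 12
h = (b - a)/n = 0.208333

Trapezoidal rule: (h/2)[f(x₀) + 2f(x₁) + 2f(x₂) + ... + f(xₙ)]

x_0 = 0.2500, f(x_0) = 0.247404, coefficient = 1
x_1 = 0.4583, f(x_1) = 0.442454, coefficient = 2
x_2 = 0.6667, f(x_2) = 0.618370, coefficient = 2
x_3 = 0.8750, f(x_3) = 0.767544, coefficient = 2
x_4 = 1.0833, f(x_4) = 0.883524, coefficient = 2
x_5 = 1.2917, f(x_5) = 0.961296, coefficient = 2
x_6 = 1.5000, f(x_6) = 0.997495, coefficient = 2
x_7 = 1.7083, f(x_7) = 0.990557, coefficient = 2
x_8 = 1.9167, f(x_8) = 0.940781, coefficient = 2
x_9 = 2.1250, f(x_9) = 0.850320, coefficient = 2
x_10 = 2.3333, f(x_10) = 0.723086, coefficient = 2
x_11 = 2.5417, f(x_11) = 0.564581, coefficient = 2
x_12 = 2.7500, f(x_12) = 0.381661, coefficient = 1

I ≈ (0.208333/2) × 18.109078 = 1.886362
Exact value: 1.893215
Error: 0.006853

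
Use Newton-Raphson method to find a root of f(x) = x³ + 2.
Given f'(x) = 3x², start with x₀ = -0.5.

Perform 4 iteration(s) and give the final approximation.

f(x) = x³ + 2
f'(x) = 3x²
x₀ = -0.5

Newton-Raphson formula: x_{n+1} = x_n - f(x_n)/f'(x_n)

Iteration 1:
  f(-0.500000) = 1.875000
  f'(-0.500000) = 0.750000
  x_1 = -0.500000 - 1.875000/0.750000 = -3.000000
Iteration 2:
  f(-3.000000) = -25.000000
  f'(-3.000000) = 27.000000
  x_2 = -3.000000 - (-25.000000)/27.000000 = -2.074074
Iteration 3:
  f(-2.074074) = -6.922217
  f'(-2.074074) = 12.905350
  x_3 = -2.074074 - (-6.922217)/12.905350 = -1.537691
Iteration 4:
  f(-1.537691) = -1.635857
  f'(-1.537691) = 7.093477
  x_4 = -1.537691 - (-1.635857)/7.093477 = -1.307076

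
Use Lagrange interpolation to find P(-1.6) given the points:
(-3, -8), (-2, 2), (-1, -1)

Lagrange interpolation formula:
P(x) = Σ yᵢ × Lᵢ(x)
where Lᵢ(x) = Π_{j≠i} (x - xⱼ)/(xᵢ - xⱼ)

L_0(-1.6) = (-1.6 - (-2))/(-3 - (-2)) × (-1.6 - (-1))/(-3 - (-1)) = -0.120000
L_1(-1.6) = (-1.6 - (-3))/(-2 - (-3)) × (-1.6 - (-1))/(-2 - (-1)) = 0.840000
L_2(-1.6) = (-1.6 - (-3))/(-1 - (-3)) × (-1.6 - (-2))/(-1 - (-2)) = 0.280000

P(-1.6) = (-8)×L_0(-1.6) + 2×L_1(-1.6) + (-1)×L_2(-1.6)
P(-1.6) = 2.360000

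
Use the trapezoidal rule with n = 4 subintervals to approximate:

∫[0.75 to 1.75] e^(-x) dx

f(x) = e^(-x)
a = 0.75, b = 1.75, n = 4
h = (b - a)/n = 0.250000

Trapezoidal rule: (h/2)[f(x₀) + 2f(x₁) + 2f(x₂) + ... + f(xₙ)]

x_0 = 0.7500, f(x_0) = 0.472367, coefficient = 1
x_1 = 1.0000, f(x_1) = 0.367879, coefficient = 2
x_2 = 1.2500, f(x_2) = 0.286505, coefficient = 2
x_3 = 1.5000, f(x_3) = 0.223130, coefficient = 2
x_4 = 1.7500, f(x_4) = 0.173774, coefficient = 1

I ≈ (0.250000/2) × 2.401169 = 0.300146
Exact value: 0.298593
Error: 0.001554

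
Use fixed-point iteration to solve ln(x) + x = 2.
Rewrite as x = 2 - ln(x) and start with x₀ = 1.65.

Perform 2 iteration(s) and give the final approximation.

Equation: ln(x) + x = 2
Fixed-point form: x = 2 - ln(x)
x₀ = 1.65

x_1 = g(1.650000) = 1.499225
x_2 = g(1.499225) = 1.595052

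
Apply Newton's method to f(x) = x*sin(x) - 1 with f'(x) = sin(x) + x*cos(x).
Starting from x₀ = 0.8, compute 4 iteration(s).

f(x) = x*sin(x) - 1
f'(x) = sin(x) + x*cos(x)
x₀ = 0.8

Newton-Raphson formula: x_{n+1} = x_n - f(x_n)/f'(x_n)

Iteration 1:
  f(0.800000) = -0.426115
  f'(0.800000) = 1.274721
  x_1 = 0.800000 - (-0.426115)/1.274721 = 1.134281
Iteration 2:
  f(1.134281) = 0.027920
  f'(1.134281) = 1.385786
  x_2 = 1.134281 - 0.027920/1.385786 = 1.114134
Iteration 3:
  f(1.114134) = -0.000033
  f'(1.114134) = 1.388812
  x_3 = 1.114134 - (-0.000033)/1.388812 = 1.114157
Iteration 4:
  f(1.114157) = 0.000000
  f'(1.114157) = 1.388809
  x_4 = 1.114157 - 0.000000/1.388809 = 1.114157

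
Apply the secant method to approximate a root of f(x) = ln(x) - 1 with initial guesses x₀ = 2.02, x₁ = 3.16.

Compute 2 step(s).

f(x) = ln(x) - 1
x₀ = 2.02, x₁ = 3.16

Secant formula: x_{n+1} = x_n - f(x_n)(x_n - x_{n-1})/(f(x_n) - f(x_{n-1}))

Iteration 1:
  f(2.020000) = -0.296902
  f(3.160000) = 0.150572
  x_2 = 3.160000 - 0.150572×(3.160000 - 2.020000)/(0.150572 - (-0.296902))
       = 2.776398
Iteration 2:
  f(3.160000) = 0.150572
  f(2.776398) = 0.021154
  x_3 = 2.776398 - 0.021154×(2.776398 - 3.160000)/(0.021154 - 0.150572)
       = 2.713695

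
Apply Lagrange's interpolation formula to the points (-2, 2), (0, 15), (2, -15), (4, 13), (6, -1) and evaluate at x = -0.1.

Lagrange interpolation formula:
P(x) = Σ yᵢ × Lᵢ(x)
where Lᵢ(x) = Π_{j≠i} (x - xⱼ)/(xᵢ - xⱼ)

L_0(-0.1) = (-0.1 - 0)/(-2 - 0) × (-0.1 - 2)/(-2 - 2) × (-0.1 - 4)/(-2 - 4) × (-0.1 - 6)/(-2 - 6) = 0.013677
L_1(-0.1) = (-0.1 - (-2))/(0 - (-2)) × (-0.1 - 2)/(0 - 2) × (-0.1 - 4)/(0 - 4) × (-0.1 - 6)/(0 - 6) = 1.039478
L_2(-0.1) = (-0.1 - (-2))/(2 - (-2)) × (-0.1 - 0)/(2 - 0) × (-0.1 - 4)/(2 - 4) × (-0.1 - 6)/(2 - 6) = -0.074248
L_3(-0.1) = (-0.1 - (-2))/(4 - (-2)) × (-0.1 - 0)/(4 - 0) × (-0.1 - 2)/(4 - 2) × (-0.1 - 6)/(4 - 6) = 0.025353
L_4(-0.1) = (-0.1 - (-2))/(6 - (-2)) × (-0.1 - 0)/(6 - 0) × (-0.1 - 2)/(6 - 2) × (-0.1 - 4)/(6 - 4) = -0.004260

P(-0.1) = 2×L_0(-0.1) + 15×L_1(-0.1) + (-15)×L_2(-0.1) + 13×L_3(-0.1) + (-1)×L_4(-0.1)
P(-0.1) = 17.067104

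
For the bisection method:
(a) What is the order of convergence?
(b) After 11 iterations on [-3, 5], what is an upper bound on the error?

(a) Bisection has linear (order 1) convergence; the error is halved each step.

(b) Error bound = (b-a)/2^n = (5 - (-3))/2^{11}
    = 8/2^{11}

(a) 1 (linear); (b) error ≤ 3.91e-03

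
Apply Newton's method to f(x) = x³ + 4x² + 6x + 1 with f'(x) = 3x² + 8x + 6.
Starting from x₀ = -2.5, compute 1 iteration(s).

f(x) = x³ + 4x² + 6x + 1
f'(x) = 3x² + 8x + 6
x₀ = -2.5

Newton-Raphson formula: x_{n+1} = x_n - f(x_n)/f'(x_n)

Iteration 1:
  f(-2.500000) = -4.625000
  f'(-2.500000) = 4.750000
  x_1 = -2.500000 - (-4.625000)/4.750000 = -1.526316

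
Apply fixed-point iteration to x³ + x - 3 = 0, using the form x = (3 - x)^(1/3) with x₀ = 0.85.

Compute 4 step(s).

Equation: x³ + x - 3 = 0
Fixed-point form: x = (3 - x)^(1/3)
x₀ = 0.85

x_1 = g(0.850000) = 1.290663
x_2 = g(1.290663) = 1.195664
x_3 = g(1.195664) = 1.217416
x_4 = g(1.217416) = 1.212504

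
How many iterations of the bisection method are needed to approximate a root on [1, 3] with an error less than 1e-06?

We need (b-a)/2^n ≤ 1e-06
(3 - 1)/2^n ≤ 1e-06
2/2^n ≤ 1e-06
2^n ≥ 2000000
n ≥ log₂(2000000) = 20.93
n ≥ 21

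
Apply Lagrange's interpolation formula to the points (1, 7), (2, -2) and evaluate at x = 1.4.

Lagrange interpolation formula:
P(x) = Σ yᵢ × Lᵢ(x)
where Lᵢ(x) = Π_{j≠i} (x - xⱼ)/(xᵢ - xⱼ)

L_0(1.4) = (1.4 - 2)/(1 - 2) = 0.600000
L_1(1.4) = (1.4 - 1)/(2 - 1) = 0.400000

P(1.4) = 7×L_0(1.4) + (-2)×L_1(1.4)
P(1.4) = 3.400000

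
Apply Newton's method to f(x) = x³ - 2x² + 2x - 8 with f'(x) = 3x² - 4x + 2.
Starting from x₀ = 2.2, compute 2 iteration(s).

f(x) = x³ - 2x² + 2x - 8
f'(x) = 3x² - 4x + 2
x₀ = 2.2

Newton-Raphson formula: x_{n+1} = x_n - f(x_n)/f'(x_n)

Iteration 1:
  f(2.200000) = -2.632000
  f'(2.200000) = 7.720000
  x_1 = 2.200000 - (-2.632000)/7.720000 = 2.540933
Iteration 2:
  f(2.540933) = 0.574310
  f'(2.540933) = 11.205286
  x_2 = 2.540933 - 0.574310/11.205286 = 2.489679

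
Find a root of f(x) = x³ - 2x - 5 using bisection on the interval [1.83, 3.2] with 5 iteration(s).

f(x) = x³ - 2x - 5
Initial interval: [1.83, 3.2]

Iteration 1:
  c_1 = (1.830000 + 3.200000)/2 = 2.515000
  f(c_1) = f(2.515000) = 5.877941
  f(a) × f(c) < 0, new interval: [1.830000, 2.515000]
Iteration 2:
  c_2 = (1.830000 + 2.515000)/2 = 2.172500
  f(c_2) = f(2.172500) = 0.908670
  f(a) × f(c) < 0, new interval: [1.830000, 2.172500]
Iteration 3:
  c_3 = (1.830000 + 2.172500)/2 = 2.001250
  f(c_3) = f(2.001250) = -0.987491
  f(a) × f(c) ≥ 0, new interval: [2.001250, 2.172500]
Iteration 4:
  c_4 = (2.001250 + 2.172500)/2 = 2.086875
  f(c_4) = f(2.086875) = -0.085311
  f(a) × f(c) ≥ 0, new interval: [2.086875, 2.172500]
Iteration 5:
  c_5 = (2.086875 + 2.172500)/2 = 2.129688
  f(c_5) = f(2.129688) = 0.399969
  f(a) × f(c) < 0, new interval: [2.086875, 2.129688]

After 5 iteration(s), the approximation is c_5 = 2.129688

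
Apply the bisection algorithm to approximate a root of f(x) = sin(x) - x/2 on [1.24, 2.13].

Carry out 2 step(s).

f(x) = sin(x) - x/2
Initial interval: [1.24, 2.13]

Iteration 1:
  c_1 = (1.240000 + 2.130000)/2 = 1.685000
  f(c_1) = f(1.685000) = 0.150986
  f(a) × f(c) ≥ 0, new interval: [1.685000, 2.130000]
Iteration 2:
  c_2 = (1.685000 + 2.130000)/2 = 1.907500
  f(c_2) = f(1.907500) = -0.009901
  f(a) × f(c) < 0, new interval: [1.685000, 1.907500]

After 2 iteration(s), the approximation is c_2 = 1.907500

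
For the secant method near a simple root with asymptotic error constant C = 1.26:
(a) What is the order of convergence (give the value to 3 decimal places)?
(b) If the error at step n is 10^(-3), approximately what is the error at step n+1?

(a) Secant method has superlinear convergence with order φ = (1+√5)/2 ≈ 1.618.
    This means |e_{n+1}| ≈ C|e_n|^1.618.

(b) With |e_n| = 10^(-3) and C = 1.26:
    |e_{n+1}| ≈ 1.26 × (10^(-3))^1.618 = 1.26 × 10^(-4.85)

(a) ≈ 1.618 (golden ratio); (b) |e_{n+1}| ≈ 1.763e-05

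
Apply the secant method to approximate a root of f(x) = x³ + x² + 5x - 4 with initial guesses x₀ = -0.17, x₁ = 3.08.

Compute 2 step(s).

f(x) = x³ + x² + 5x - 4
x₀ = -0.17, x₁ = 3.08

Secant formula: x_{n+1} = x_n - f(x_n)(x_n - x_{n-1})/(f(x_n) - f(x_{n-1}))

Iteration 1:
  f(-0.170000) = -4.826013
  f(3.080000) = 50.104512
  x_2 = 3.080000 - 50.104512×(3.080000 - (-0.170000))/(50.104512 - (-4.826013))
       = 0.115534
Iteration 2:
  f(3.080000) = 50.104512
  f(0.115534) = -3.407439
  x_3 = 0.115534 - (-3.407439)×(0.115534 - 3.080000)/(-3.407439 - 50.104512)
       = 0.304300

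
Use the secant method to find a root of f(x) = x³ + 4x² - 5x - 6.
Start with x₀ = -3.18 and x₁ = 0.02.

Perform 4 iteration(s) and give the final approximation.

f(x) = x³ + 4x² - 5x - 6
x₀ = -3.18, x₁ = 0.02

Secant formula: x_{n+1} = x_n - f(x_n)(x_n - x_{n-1})/(f(x_n) - f(x_{n-1}))

Iteration 1:
  f(-3.180000) = 18.192168
  f(0.020000) = -6.098392
  x_2 = 0.020000 - (-6.098392)×(0.020000 - (-3.180000))/(-6.098392 - 18.192168)
       = -0.783393
Iteration 2:
  f(0.020000) = -6.098392
  f(-0.783393) = -0.108993
  x_3 = -0.783393 - (-0.108993)×(-0.783393 - 0.020000)/(-0.108993 - (-6.098392))
       = -0.798012
Iteration 3:
  f(-0.783393) = -0.108993
  f(-0.798012) = 0.029164
  x_4 = -0.798012 - 0.029164×(-0.798012 - (-0.783393))/(0.029164 - (-0.108993))
       = -0.794926
Iteration 4:
  f(-0.798012) = 0.029164
  f(-0.794926) = -0.000058
  x_5 = -0.794926 - (-0.000058)×(-0.794926 - (-0.798012))/(-0.000058 - 0.029164)
       = -0.794932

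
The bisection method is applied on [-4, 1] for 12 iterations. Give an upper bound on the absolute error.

Bisection error bound: |error| ≤ (b-a)/2^n
|error| ≤ (1 - (-4))/2^12 = 5/2^12
|error| ≤ 0.0012207031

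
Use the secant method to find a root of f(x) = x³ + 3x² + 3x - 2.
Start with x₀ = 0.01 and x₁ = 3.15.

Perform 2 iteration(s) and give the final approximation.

f(x) = x³ + 3x² + 3x - 2
x₀ = 0.01, x₁ = 3.15

Secant formula: x_{n+1} = x_n - f(x_n)(x_n - x_{n-1})/(f(x_n) - f(x_{n-1}))

Iteration 1:
  f(0.010000) = -1.969699
  f(3.150000) = 68.473375
  x_2 = 3.150000 - 68.473375×(3.150000 - 0.010000)/(68.473375 - (-1.969699))
       = 0.097799
Iteration 2:
  f(3.150000) = 68.473375
  f(0.097799) = -1.676972
  x_3 = 0.097799 - (-1.676972)×(0.097799 - 3.150000)/(-1.676972 - 68.473375)
       = 0.170763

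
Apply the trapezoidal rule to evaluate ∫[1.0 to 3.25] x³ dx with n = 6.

f(x) = x³
a = 1.0, b = 3.25, n = 6
h = (b - a)/n = 0.375000

Trapezoidal rule: (h/2)[f(x₀) + 2f(x₁) + 2f(x₂) + ... + f(xₙ)]

x_0 = 1.0000, f(x_0) = 1.000000, coefficient = 1
x_1 = 1.3750, f(x_1) = 2.599609, coefficient = 2
x_2 = 1.7500, f(x_2) = 5.359375, coefficient = 2
x_3 = 2.1250, f(x_3) = 9.595703, coefficient = 2
x_4 = 2.5000, f(x_4) = 15.625000, coefficient = 2
x_5 = 2.8750, f(x_5) = 23.763672, coefficient = 2
x_6 = 3.2500, f(x_6) = 34.328125, coefficient = 1

I ≈ (0.375000/2) × 149.214844 = 27.977783
Exact value: 27.641602
Error: 0.336182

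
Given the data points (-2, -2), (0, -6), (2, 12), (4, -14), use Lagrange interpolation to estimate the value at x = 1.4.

Lagrange interpolation formula:
P(x) = Σ yᵢ × Lᵢ(x)
where Lᵢ(x) = Π_{j≠i} (x - xⱼ)/(xᵢ - xⱼ)

L_0(1.4) = (1.4 - 0)/(-2 - 0) × (1.4 - 2)/(-2 - 2) × (1.4 - 4)/(-2 - 4) = -0.045500
L_1(1.4) = (1.4 - (-2))/(0 - (-2)) × (1.4 - 2)/(0 - 2) × (1.4 - 4)/(0 - 4) = 0.331500
L_2(1.4) = (1.4 - (-2))/(2 - (-2)) × (1.4 - 0)/(2 - 0) × (1.4 - 4)/(2 - 4) = 0.773500
L_3(1.4) = (1.4 - (-2))/(4 - (-2)) × (1.4 - 0)/(4 - 0) × (1.4 - 2)/(4 - 2) = -0.059500

P(1.4) = (-2)×L_0(1.4) + (-6)×L_1(1.4) + 12×L_2(1.4) + (-14)×L_3(1.4)
P(1.4) = 8.217000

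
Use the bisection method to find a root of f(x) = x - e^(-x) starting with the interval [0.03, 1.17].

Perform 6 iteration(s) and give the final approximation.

f(x) = x - e^(-x)
Initial interval: [0.03, 1.17]

Iteration 1:
  c_1 = (0.030000 + 1.170000)/2 = 0.600000
  f(c_1) = f(0.600000) = 0.051188
  f(a) × f(c) < 0, new interval: [0.030000, 0.600000]
Iteration 2:
  c_2 = (0.030000 + 0.600000)/2 = 0.315000
  f(c_2) = f(0.315000) = -0.414789
  f(a) × f(c) ≥ 0, new interval: [0.315000, 0.600000]
Iteration 3:
  c_3 = (0.315000 + 0.600000)/2 = 0.457500
  f(c_3) = f(0.457500) = -0.175364
  f(a) × f(c) ≥ 0, new interval: [0.457500, 0.600000]
Iteration 4:
  c_4 = (0.457500 + 0.600000)/2 = 0.528750
  f(c_4) = f(0.528750) = -0.060591
  f(a) × f(c) ≥ 0, new interval: [0.528750, 0.600000]
Iteration 5:
  c_5 = (0.528750 + 0.600000)/2 = 0.564375
  f(c_5) = f(0.564375) = -0.004340
  f(a) × f(c) ≥ 0, new interval: [0.564375, 0.600000]
Iteration 6:
  c_6 = (0.564375 + 0.600000)/2 = 0.582188
  f(c_6) = f(0.582188) = 0.023513
  f(a) × f(c) < 0, new interval: [0.564375, 0.582188]

After 6 iteration(s), the approximation is c_6 = 0.582188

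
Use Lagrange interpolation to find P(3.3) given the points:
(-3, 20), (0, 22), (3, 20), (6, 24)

Lagrange interpolation formula:
P(x) = Σ yᵢ × Lᵢ(x)
where Lᵢ(x) = Π_{j≠i} (x - xⱼ)/(xᵢ - xⱼ)

L_0(3.3) = (3.3 - 0)/(-3 - 0) × (3.3 - 3)/(-3 - 3) × (3.3 - 6)/(-3 - 6) = 0.016500
L_1(3.3) = (3.3 - (-3))/(0 - (-3)) × (3.3 - 3)/(0 - 3) × (3.3 - 6)/(0 - 6) = -0.094500
L_2(3.3) = (3.3 - (-3))/(3 - (-3)) × (3.3 - 0)/(3 - 0) × (3.3 - 6)/(3 - 6) = 1.039500
L_3(3.3) = (3.3 - (-3))/(6 - (-3)) × (3.3 - 0)/(6 - 0) × (3.3 - 3)/(6 - 3) = 0.038500

P(3.3) = 20×L_0(3.3) + 22×L_1(3.3) + 20×L_2(3.3) + 24×L_3(3.3)
P(3.3) = 19.965000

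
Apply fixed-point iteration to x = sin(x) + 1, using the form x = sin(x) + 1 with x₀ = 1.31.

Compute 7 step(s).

Equation: x = sin(x) + 1
Fixed-point form: x = sin(x) + 1
x₀ = 1.31

x_1 = g(1.310000) = 1.966185
x_2 = g(1.966185) = 1.922847
x_3 = g(1.922847) = 1.938668
x_4 = g(1.938668) = 1.933095
x_5 = g(1.933095) = 1.935085
x_6 = g(1.935085) = 1.934378
x_7 = g(1.934378) = 1.934629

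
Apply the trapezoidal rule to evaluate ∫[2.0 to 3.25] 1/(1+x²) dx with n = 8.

f(x) = 1/(1+x²)
a = 2.0, b = 3.25, n = 8
h = (b - a)/n = 0.156250

Trapezoidal rule: (h/2)[f(x₀) + 2f(x₁) + 2f(x₂) + ... + f(xₙ)]

x_0 = 2.0000, f(x_0) = 0.200000, coefficient = 1
x_1 = 2.1562, f(x_1) = 0.177010, coefficient = 2
x_2 = 2.3125, f(x_2) = 0.157538, coefficient = 2
x_3 = 2.4688, f(x_3) = 0.140950, coefficient = 2
x_4 = 2.6250, f(x_4) = 0.126733, coefficient = 2
x_5 = 2.7812, f(x_5) = 0.114477, coefficient = 2
x_6 = 2.9375, f(x_6) = 0.103854, coefficient = 2
x_7 = 3.0938, f(x_7) = 0.094596, coefficient = 2
x_8 = 3.2500, f(x_8) = 0.086486, coefficient = 1

I ≈ (0.156250/2) × 2.116802 = 0.165375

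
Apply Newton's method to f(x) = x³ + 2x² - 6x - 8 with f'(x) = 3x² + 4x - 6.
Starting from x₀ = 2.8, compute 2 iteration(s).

f(x) = x³ + 2x² - 6x - 8
f'(x) = 3x² + 4x - 6
x₀ = 2.8

Newton-Raphson formula: x_{n+1} = x_n - f(x_n)/f'(x_n)

Iteration 1:
  f(2.800000) = 12.832000
  f'(2.800000) = 28.720000
  x_1 = 2.800000 - 12.832000/28.720000 = 2.353203
Iteration 2:
  f(2.353203) = 1.986931
  f'(2.353203) = 20.025511
  x_2 = 2.353203 - 1.986931/20.025511 = 2.253983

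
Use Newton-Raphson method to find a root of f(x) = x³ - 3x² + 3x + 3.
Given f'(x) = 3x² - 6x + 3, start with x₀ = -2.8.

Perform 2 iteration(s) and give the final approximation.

f(x) = x³ - 3x² + 3x + 3
f'(x) = 3x² - 6x + 3
x₀ = -2.8

Newton-Raphson formula: x_{n+1} = x_n - f(x_n)/f'(x_n)

Iteration 1:
  f(-2.800000) = -50.872000
  f'(-2.800000) = 43.320000
  x_1 = -2.800000 - (-50.872000)/43.320000 = -1.625669
Iteration 2:
  f(-1.625669) = -14.101733
  f'(-1.625669) = 20.682420
  x_2 = -1.625669 - (-14.101733)/20.682420 = -0.943847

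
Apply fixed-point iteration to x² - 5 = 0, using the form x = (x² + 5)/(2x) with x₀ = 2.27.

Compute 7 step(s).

Equation: x² - 5 = 0
Fixed-point form: x = (x² + 5)/(2x)
x₀ = 2.27

x_1 = g(2.270000) = 2.236322
x_2 = g(2.236322) = 2.236068
x_3 = g(2.236068) = 2.236068
x_4 = g(2.236068) = 2.236068
x_5 = g(2.236068) = 2.236068
x_6 = g(2.236068) = 2.236068
x_7 = g(2.236068) = 2.236068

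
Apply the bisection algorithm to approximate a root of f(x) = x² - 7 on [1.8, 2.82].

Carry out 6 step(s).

f(x) = x² - 7
Initial interval: [1.8, 2.82]

Iteration 1:
  c_1 = (1.800000 + 2.820000)/2 = 2.310000
  f(c_1) = f(2.310000) = -1.663900
  f(a) × f(c) ≥ 0, new interval: [2.310000, 2.820000]
Iteration 2:
  c_2 = (2.310000 + 2.820000)/2 = 2.565000
  f(c_2) = f(2.565000) = -0.420775
  f(a) × f(c) ≥ 0, new interval: [2.565000, 2.820000]
Iteration 3:
  c_3 = (2.565000 + 2.820000)/2 = 2.692500
  f(c_3) = f(2.692500) = 0.249556
  f(a) × f(c) < 0, new interval: [2.565000, 2.692500]
Iteration 4:
  c_4 = (2.565000 + 2.692500)/2 = 2.628750
  f(c_4) = f(2.628750) = -0.089673
  f(a) × f(c) ≥ 0, new interval: [2.628750, 2.692500]
Iteration 5:
  c_5 = (2.628750 + 2.692500)/2 = 2.660625
  f(c_5) = f(2.660625) = 0.078925
  f(a) × f(c) < 0, new interval: [2.628750, 2.660625]
Iteration 6:
  c_6 = (2.628750 + 2.660625)/2 = 2.644687
  f(c_6) = f(2.644687) = -0.005628
  f(a) × f(c) ≥ 0, new interval: [2.644687, 2.660625]

After 6 iteration(s), the approximation is c_6 = 2.644687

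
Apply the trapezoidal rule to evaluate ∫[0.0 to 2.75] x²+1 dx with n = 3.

f(x) = x²+1
a = 0.0, b = 2.75, n = 3
h = (b - a)/n = 0.916667

Trapezoidal rule: (h/2)[f(x₀) + 2f(x₁) + 2f(x₂) + ... + f(xₙ)]

x_0 = 0.0000, f(x_0) = 1.000000, coefficient = 1
x_1 = 0.9167, f(x_1) = 1.840278, coefficient = 2
x_2 = 1.8333, f(x_2) = 4.361111, coefficient = 2
x_3 = 2.7500, f(x_3) = 8.562500, coefficient = 1

I ≈ (0.916667/2) × 21.965278 = 10.067419
Exact value: 9.682292
Error: 0.385127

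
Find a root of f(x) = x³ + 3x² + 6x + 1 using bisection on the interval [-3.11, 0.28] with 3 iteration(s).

f(x) = x³ + 3x² + 6x + 1
Initial interval: [-3.11, 0.28]

Iteration 1:
  c_1 = (-3.110000 + 0.280000)/2 = -1.415000
  f(c_1) = f(-1.415000) = -4.316473
  f(a) × f(c) ≥ 0, new interval: [-1.415000, 0.280000]
Iteration 2:
  c_2 = (-1.415000 + 0.280000)/2 = -0.567500
  f(c_2) = f(-0.567500) = -1.621598
  f(a) × f(c) ≥ 0, new interval: [-0.567500, 0.280000]
Iteration 3:
  c_3 = (-0.567500 + 0.280000)/2 = -0.143750
  f(c_3) = f(-0.143750) = 0.196522
  f(a) × f(c) < 0, new interval: [-0.567500, -0.143750]

After 3 iteration(s), the approximation is c_3 = -0.143750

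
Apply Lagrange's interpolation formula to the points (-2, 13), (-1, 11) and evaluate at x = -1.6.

Lagrange interpolation formula:
P(x) = Σ yᵢ × Lᵢ(x)
where Lᵢ(x) = Π_{j≠i} (x - xⱼ)/(xᵢ - xⱼ)

L_0(-1.6) = (-1.6 - (-1))/(-2 - (-1)) = 0.600000
L_1(-1.6) = (-1.6 - (-2))/(-1 - (-2)) = 0.400000

P(-1.6) = 13×L_0(-1.6) + 11×L_1(-1.6)
P(-1.6) = 12.200000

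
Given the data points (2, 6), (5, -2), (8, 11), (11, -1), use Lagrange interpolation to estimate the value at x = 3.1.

Lagrange interpolation formula:
P(x) = Σ yᵢ × Lᵢ(x)
where Lᵢ(x) = Π_{j≠i} (x - xⱼ)/(xᵢ - xⱼ)

L_0(3.1) = (3.1 - 5)/(2 - 5) × (3.1 - 8)/(2 - 8) × (3.1 - 11)/(2 - 11) = 0.454006
L_1(3.1) = (3.1 - 2)/(5 - 2) × (3.1 - 8)/(5 - 8) × (3.1 - 11)/(5 - 11) = 0.788537
L_2(3.1) = (3.1 - 2)/(8 - 2) × (3.1 - 5)/(8 - 5) × (3.1 - 11)/(8 - 11) = -0.305759
L_3(3.1) = (3.1 - 2)/(11 - 2) × (3.1 - 5)/(11 - 5) × (3.1 - 8)/(11 - 8) = 0.063216

P(3.1) = 6×L_0(3.1) + (-2)×L_1(3.1) + 11×L_2(3.1) + (-1)×L_3(3.1)
P(3.1) = -2.279605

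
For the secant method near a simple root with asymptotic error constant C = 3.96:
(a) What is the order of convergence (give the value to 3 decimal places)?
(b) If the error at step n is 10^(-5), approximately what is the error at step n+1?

(a) Secant method has superlinear convergence with order φ = (1+√5)/2 ≈ 1.618.
    This means |e_{n+1}| ≈ C|e_n|^1.618.

(b) With |e_n| = 10^(-5) and C = 3.96:
    |e_{n+1}| ≈ 3.96 × (10^(-5))^1.618 = 3.96 × 10^(-8.09)

(a) ≈ 1.618 (golden ratio); (b) |e_{n+1}| ≈ 3.218e-08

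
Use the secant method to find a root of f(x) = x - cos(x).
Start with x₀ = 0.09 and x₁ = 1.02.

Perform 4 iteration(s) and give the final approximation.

f(x) = x - cos(x)
x₀ = 0.09, x₁ = 1.02

Secant formula: x_{n+1} = x_n - f(x_n)(x_n - x_{n-1})/(f(x_n) - f(x_{n-1}))

Iteration 1:
  f(0.090000) = -0.905953
  f(1.020000) = 0.496634
  x_2 = 1.020000 - 0.496634×(1.020000 - 0.090000)/(0.496634 - (-0.905953))
       = 0.690702
Iteration 2:
  f(1.020000) = 0.496634
  f(0.690702) = -0.080098
  x_3 = 0.690702 - (-0.080098)×(0.690702 - 1.020000)/(-0.080098 - 0.496634)
       = 0.736435
Iteration 3:
  f(0.690702) = -0.080098
  f(0.736435) = -0.004432
  x_4 = 0.736435 - (-0.004432)×(0.736435 - 0.690702)/(-0.004432 - (-0.080098))
       = 0.739114
Iteration 4:
  f(0.736435) = -0.004432
  f(0.739114) = 0.000049
  x_5 = 0.739114 - 0.000049×(0.739114 - 0.736435)/(0.000049 - (-0.004432))
       = 0.739085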